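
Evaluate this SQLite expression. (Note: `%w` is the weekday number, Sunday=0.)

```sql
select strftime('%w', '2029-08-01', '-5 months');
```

First apply '-5 months': 2029-08-01 → 2029-03-01.
2029-03-01 is a Thursday; with Sunday=0 that is 4.

4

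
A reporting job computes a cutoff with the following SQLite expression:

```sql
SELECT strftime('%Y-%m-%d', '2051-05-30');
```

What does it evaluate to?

2051-05-30

`%Y-%m-%d` extracts the ISO date: 2051-05-30.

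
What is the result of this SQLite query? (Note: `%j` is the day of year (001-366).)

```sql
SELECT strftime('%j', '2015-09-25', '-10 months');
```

329

First apply '-10 months': 2015-09-25 → 2014-11-25.
Day-of-year for 2014-11-25: days since 2014-01-01 inclusive = 329, zero-padded to 329.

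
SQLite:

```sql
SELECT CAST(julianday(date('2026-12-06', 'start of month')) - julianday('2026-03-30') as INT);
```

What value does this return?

`start of month` rewinds 2026-12-06 to 2026-12-01.
1 day remains in March 2026 after the 30th (31 − 30).
Full months from April 2026 through November 2026 contribute their day counts.
Then 1 day into December 2026.
Total: 1 + 30 + 31 + 30 + 31 + 31 + 30 + 31 + 30 + 1 = 246.

246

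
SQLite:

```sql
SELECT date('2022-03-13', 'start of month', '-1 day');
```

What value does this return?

`start of month` rewinds 2022-03-13 to 2022-03-01.
Going back 1 day from 2022-03-01 reaches 2022-02-28 (last day of February, 28 days).

2022-02-28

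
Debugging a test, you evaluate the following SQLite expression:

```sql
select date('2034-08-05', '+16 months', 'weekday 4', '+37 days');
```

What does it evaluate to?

Adding +16 months to 2034-08-05 gives 2035-12-05.
`weekday 4` advances to the next Thursday; 2035-12-05 is a Wednesday, so it moves forward to 2035-12-06.
December 2035 has 31 days; 25 remain after the 6th, so 26 days reach 2036-01-01.
Advancing 11 more days within January lands on 2036-01-12.

2036-01-12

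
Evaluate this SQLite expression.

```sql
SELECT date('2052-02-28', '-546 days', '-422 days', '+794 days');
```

Applying '-546 days' to 2052-02-28: counting 546 days back gives 2050-08-31.
Applying '-422 days' to 2050-08-31: counting 422 days back gives 2049-07-05.
Applying '+794 days' to 2049-07-05: counting 794 days forward gives 2051-09-07.

2051-09-07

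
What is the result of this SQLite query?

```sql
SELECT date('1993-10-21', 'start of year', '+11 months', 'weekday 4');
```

`start of year` rewinds 1993-10-21 to 1993-01-01.
Adding +11 months to 1993-01-01 gives 1993-12-01.
`weekday 4` advances to the next Thursday; 1993-12-01 is a Wednesday, so it moves forward to 1993-12-02.

1993-12-02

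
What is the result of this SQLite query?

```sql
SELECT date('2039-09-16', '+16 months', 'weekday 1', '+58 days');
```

Adding +16 months to 2039-09-16 gives 2041-01-16.
`weekday 1` advances to the next Monday; 2041-01-16 is a Wednesday, so it moves forward to 2041-01-21.
Applying '+58 days' to 2041-01-21: counting 58 days forward gives 2041-03-20.

2041-03-20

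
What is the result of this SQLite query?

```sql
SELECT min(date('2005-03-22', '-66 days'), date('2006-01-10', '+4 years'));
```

date('2005-03-22', '-66 days') → 2005-01-15.
date('2006-01-10', '+4 years') → 2010-01-10.
Earlier of the two is 2005-01-15.

2005-01-15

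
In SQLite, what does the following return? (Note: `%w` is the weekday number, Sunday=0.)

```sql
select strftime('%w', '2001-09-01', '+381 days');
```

2

First apply '+381 days': 2001-09-01 → 2002-09-17.
2002-09-17 is a Tuesday; with Sunday=0 that is 2.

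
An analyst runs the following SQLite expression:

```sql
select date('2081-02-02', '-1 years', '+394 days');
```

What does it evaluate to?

Adding -1 year to 2081-02-02 gives 2080-02-02.
Applying '+394 days' to 2080-02-02: counting 394 days forward gives 2081-03-02.

2081-03-02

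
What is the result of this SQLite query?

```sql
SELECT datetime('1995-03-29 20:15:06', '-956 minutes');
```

1995-03-29 04:19:06

956 minutes = 15h 56m; -956 minutes from 1995-03-29 20:15:06 is 1995-03-29 04:19:06.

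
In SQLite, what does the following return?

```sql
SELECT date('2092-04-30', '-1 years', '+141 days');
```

2091-09-18

Adding -1 year to 2092-04-30 gives 2091-04-30.
Applying '+141 days' to 2091-04-30: counting 141 days forward gives 2091-09-18.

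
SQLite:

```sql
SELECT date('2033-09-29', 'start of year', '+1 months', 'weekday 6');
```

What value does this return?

2033-02-05

`start of year` rewinds 2033-09-29 to 2033-01-01.
Adding +1 month to 2033-01-01 gives 2033-02-01.
`weekday 6` advances to the next Saturday; 2033-02-01 is a Tuesday, so it moves forward to 2033-02-05.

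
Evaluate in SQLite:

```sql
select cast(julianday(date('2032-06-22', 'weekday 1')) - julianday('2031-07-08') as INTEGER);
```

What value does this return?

356

`weekday 1` advances to the next Monday; 2032-06-22 is a Tuesday, so it moves forward to 2032-06-28.
23 days remain in July 2031 after the 8th (31 − 8).
Full months from August 2031 through May 2032 contribute their day counts.
Then 28 days into June 2032.
Total: 23 + 31 + 30 + 31 + 30 + 31 + 31 + 29 + 31 + 30 + 31 + 28 = 356.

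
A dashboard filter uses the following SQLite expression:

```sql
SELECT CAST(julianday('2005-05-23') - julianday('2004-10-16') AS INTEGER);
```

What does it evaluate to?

219

15 days remain in October 2004 after the 16th (31 − 16).
Full months from November 2004 through April 2005 contribute their day counts.
Then 23 days into May 2005.
Total: 15 + 30 + 31 + 31 + 28 + 31 + 30 + 23 = 219.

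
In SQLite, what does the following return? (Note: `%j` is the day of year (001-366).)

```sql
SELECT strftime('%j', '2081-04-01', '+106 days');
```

197

First apply '+106 days': 2081-04-01 → 2081-07-16.
Day-of-year for 2081-07-16: days since 2081-01-01 inclusive = 197, zero-padded to 197.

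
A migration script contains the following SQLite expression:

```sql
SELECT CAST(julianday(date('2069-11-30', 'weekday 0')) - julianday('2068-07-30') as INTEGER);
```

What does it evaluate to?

`weekday 0` advances to the next Sunday; 2069-11-30 is a Saturday, so it moves forward to 2069-12-01.
1 day remains in July 2068 after the 30th (31 − 30).
Full months from August 2068 through November 2069 contribute their day counts.
Then 1 day into December 2069.
Total: 1 + 31 + 30 + 31 + 30 + 31 + 31 + 28 + 31 + 30 + 31 + 30 + 31 + 31 + 30 + 31 + 30 + 1 = 489.

489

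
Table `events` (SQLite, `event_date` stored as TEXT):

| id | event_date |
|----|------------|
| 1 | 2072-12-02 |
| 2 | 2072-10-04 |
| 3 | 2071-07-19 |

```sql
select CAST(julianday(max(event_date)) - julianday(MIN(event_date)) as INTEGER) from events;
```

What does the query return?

502

MIN = 2071-07-19, MAX = 2072-12-02.
12 days remain in July 2071 after the 19th (31 − 19).
Full months from August 2071 through November 2072 contribute their day counts.
Then 2 days into December 2072.
Total: 12 + 31 + 30 + 31 + 30 + 31 + 31 + 29 + 31 + 30 + 31 + 30 + 31 + 31 + 30 + 31 + 30 + 2 = 502.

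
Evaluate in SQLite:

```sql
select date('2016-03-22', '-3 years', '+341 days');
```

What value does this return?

2014-02-26

Adding -3 years to 2016-03-22 gives 2013-03-22.
Applying '+341 days' to 2013-03-22: counting 341 days forward gives 2014-02-26.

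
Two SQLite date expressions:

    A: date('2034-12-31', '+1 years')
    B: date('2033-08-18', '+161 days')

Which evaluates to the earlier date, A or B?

B

A = 2035-12-31.
B = 2034-01-26.
B is earlier.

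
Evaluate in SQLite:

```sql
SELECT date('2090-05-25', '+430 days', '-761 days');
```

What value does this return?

Applying '+430 days' to 2090-05-25: counting 430 days forward gives 2091-07-29.
Applying '-761 days' to 2091-07-29: counting 761 days back gives 2089-06-28.

2089-06-28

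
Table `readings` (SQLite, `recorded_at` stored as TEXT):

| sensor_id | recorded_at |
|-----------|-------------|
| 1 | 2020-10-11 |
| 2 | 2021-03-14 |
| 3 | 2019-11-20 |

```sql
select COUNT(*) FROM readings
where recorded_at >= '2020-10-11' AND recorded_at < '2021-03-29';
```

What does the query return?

2

Rows in [2020-10-11, 2021-03-29): 2020-10-11, 2021-03-14 → 2 rows.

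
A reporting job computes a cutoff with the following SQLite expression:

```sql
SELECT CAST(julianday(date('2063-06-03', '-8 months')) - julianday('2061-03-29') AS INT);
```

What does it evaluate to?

Adding -8 months to 2063-06-03 gives 2062-10-03.
2 days remain in March 2061 after the 29th (31 − 29).
Full months from April 2061 through September 2062 contribute their day counts.
Then 3 days into October 2062.
Total: 2 + 30 + 31 + 30 + 31 + 31 + 30 + 31 + 30 + 31 + 31 + 28 + 31 + 30 + 31 + 30 + 31 + 31 + 30 + 3 = 553.

553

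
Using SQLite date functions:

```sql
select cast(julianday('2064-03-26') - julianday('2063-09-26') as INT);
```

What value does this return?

4 days remain in September 2063 after the 26th (30 − 26).
October 2063: 31 days.
November 2063: 30 days.
December 2063: 31 days.
January 2064: 31 days.
February 2064: 29 days (leap year).
Then 26 days into March 2064.
Total: 4 + 31 + 30 + 31 + 31 + 29 + 26 = 182.

182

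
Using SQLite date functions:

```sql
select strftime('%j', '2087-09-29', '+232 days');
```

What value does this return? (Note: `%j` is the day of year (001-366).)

139

First apply '+232 days': 2087-09-29 → 2088-05-18.
Day-of-year for 2088-05-18: days since 2088-01-01 inclusive = 139, zero-padded to 139.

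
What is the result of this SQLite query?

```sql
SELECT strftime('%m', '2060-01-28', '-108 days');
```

10

First apply '-108 days': 2060-01-28 → 2059-10-12.
`%m` extracts the 2-digit month (01-12): 10.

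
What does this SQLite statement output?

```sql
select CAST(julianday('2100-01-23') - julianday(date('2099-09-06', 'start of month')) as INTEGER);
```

`start of month` rewinds 2099-09-06 to 2099-09-01.
29 days remain in September 2099 after the 1st (30 − 1).
October 2099: 31 days.
November 2099: 30 days.
December 2099: 31 days.
Then 23 days into January 2100.
Total: 29 + 31 + 30 + 31 + 23 = 144.

144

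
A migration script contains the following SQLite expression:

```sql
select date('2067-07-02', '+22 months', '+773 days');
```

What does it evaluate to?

Adding +22 months to 2067-07-02 gives 2069-05-02.
Applying '+773 days' to 2069-05-02: counting 773 days forward gives 2071-06-14.

2071-06-14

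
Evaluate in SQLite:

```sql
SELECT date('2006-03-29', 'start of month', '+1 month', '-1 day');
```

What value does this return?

`start of month` rewinds 2006-03-29 to 2006-03-01.
Adding +1 month to 2006-03-01 gives 2006-04-01.
Going back 1 day from 2006-04-01 reaches 2006-03-31 (last day of March, 31 days).

2006-03-31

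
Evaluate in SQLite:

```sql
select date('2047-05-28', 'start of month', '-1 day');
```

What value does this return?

2047-04-30

`start of month` rewinds 2047-05-28 to 2047-05-01.
Going back 1 day from 2047-05-01 reaches 2047-04-30 (last day of April, 30 days).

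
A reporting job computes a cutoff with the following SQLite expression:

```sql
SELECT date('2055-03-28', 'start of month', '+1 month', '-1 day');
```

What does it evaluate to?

2055-03-31

`start of month` rewinds 2055-03-28 to 2055-03-01.
Adding +1 month to 2055-03-01 gives 2055-04-01.
Going back 1 day from 2055-04-01 reaches 2055-03-31 (last day of March, 31 days).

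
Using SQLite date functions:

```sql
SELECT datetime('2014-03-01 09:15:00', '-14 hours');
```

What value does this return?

-14 hours from 2014-03-01 09:15:00 is 2014-02-28 19:15:00 (crosses midnight).

2014-02-28 19:15:00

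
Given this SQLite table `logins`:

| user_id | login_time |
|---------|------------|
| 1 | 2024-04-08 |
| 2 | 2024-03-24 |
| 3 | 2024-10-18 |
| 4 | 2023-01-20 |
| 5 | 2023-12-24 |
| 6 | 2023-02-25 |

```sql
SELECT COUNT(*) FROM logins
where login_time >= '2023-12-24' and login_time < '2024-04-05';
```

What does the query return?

Rows in [2023-12-24, 2024-04-05): 2024-03-24, 2023-12-24 → 2 rows.

2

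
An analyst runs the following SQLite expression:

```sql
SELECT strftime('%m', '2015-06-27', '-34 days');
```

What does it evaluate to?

First apply '-34 days': 2015-06-27 → 2015-05-24.
`%m` extracts the 2-digit month (01-12): 05.

05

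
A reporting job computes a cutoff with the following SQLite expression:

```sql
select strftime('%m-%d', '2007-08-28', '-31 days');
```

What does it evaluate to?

07-28

First apply '-31 days': 2007-08-28 → 2007-07-28.
`%m-%d` extracts the month-day: 07-28.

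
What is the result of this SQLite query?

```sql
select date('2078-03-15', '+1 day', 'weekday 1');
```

Advancing 1 more day within March lands on 2078-03-16.
`weekday 1` advances to the next Monday; 2078-03-16 is a Wednesday, so it moves forward to 2078-03-21.

2078-03-21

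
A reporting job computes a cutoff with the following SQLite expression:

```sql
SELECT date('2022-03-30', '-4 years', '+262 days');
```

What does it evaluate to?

2018-12-17

Adding -4 years to 2022-03-30 gives 2018-03-30.
Applying '+262 days' to 2018-03-30: counting 262 days forward gives 2018-12-17.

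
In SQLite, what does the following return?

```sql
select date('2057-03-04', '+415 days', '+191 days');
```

2058-10-31

Applying '+415 days' to 2057-03-04: counting 415 days forward gives 2058-04-23.
Applying '+191 days' to 2058-04-23: counting 191 days forward gives 2058-10-31.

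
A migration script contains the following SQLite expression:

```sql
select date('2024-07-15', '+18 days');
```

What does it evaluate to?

2024-08-02

July 2024 has 31 days; 16 remain after the 15th, so 17 days reach 2024-08-01.
Advancing 1 more day within August lands on 2024-08-02.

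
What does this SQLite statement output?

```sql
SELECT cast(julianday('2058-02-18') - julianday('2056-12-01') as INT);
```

30 days remain in December 2056 after the 1st (31 − 1).
Full months from January 2057 through January 2058 contribute their day counts.
Then 18 days into February 2058.
Total: 30 + 31 + 28 + 31 + 30 + 31 + 30 + 31 + 31 + 30 + 31 + 30 + 31 + 31 + 18 = 444.

444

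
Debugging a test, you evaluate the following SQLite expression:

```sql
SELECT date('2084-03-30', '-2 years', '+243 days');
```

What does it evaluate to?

2082-11-28

Adding -2 years to 2084-03-30 gives 2082-03-30.
Applying '+243 days' to 2082-03-30: counting 243 days forward gives 2082-11-28.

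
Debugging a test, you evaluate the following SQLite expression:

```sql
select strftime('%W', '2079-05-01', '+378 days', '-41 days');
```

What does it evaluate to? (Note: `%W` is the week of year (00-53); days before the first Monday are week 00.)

14

First apply '+378 days', '-41 days': 2079-05-01 → 2080-04-02.
2080-04-02 is a Tuesday. SQLite's %W counts Mondays since the year started; the result is 14.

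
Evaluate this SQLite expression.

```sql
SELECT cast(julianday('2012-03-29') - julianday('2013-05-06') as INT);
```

-403

2 days remain in March 2012 after the 29th (31 − 29).
Full months from April 2012 through April 2013 contribute their day counts.
Then 6 days into May 2013.
Total: 2 + 30 + 31 + 30 + 31 + 31 + 30 + 31 + 30 + 31 + 31 + 28 + 31 + 30 + 6 = 403.
The subtraction is earlier − later, so the result is −403 → -403.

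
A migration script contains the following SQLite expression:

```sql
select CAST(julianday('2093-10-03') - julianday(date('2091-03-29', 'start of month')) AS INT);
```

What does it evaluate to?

`start of month` rewinds 2091-03-29 to 2091-03-01.
30 days remain in March 2091 after the 1st (31 − 1).
Full months from April 2091 through September 2093 contribute their day counts.
Then 3 days into October 2093.
Total: 30 + 30 + 31 + 30 + 31 + 31 + 30 + 31 + 30 + 31 + 31 + 29 + 31 + 30 + 31 + 30 + 31 + 31 + 30 + 31 + 30 + 31 + 31 + 28 + 31 + 30 + 31 + 30 + 31 + 31 + 30 + 3 = 947.

947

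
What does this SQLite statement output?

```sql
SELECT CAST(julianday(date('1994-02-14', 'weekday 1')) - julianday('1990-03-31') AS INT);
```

`weekday 1` advances to the next Monday; 1994-02-14 is already a Monday, so it stays at 1994-02-14.
0 days remain in March 1990 after the 31st (31 − 31).
Full months from April 1990 through January 1994 contribute their day counts.
Then 14 days into February 1994.
Total: 0 + 30 + 31 + 30 + 31 + 31 + 30 + 31 + 30 + 31 + 31 + 28 + 31 + 30 + 31 + 30 + 31 + 31 + 30 + 31 + 30 + 31 + 31 + 29 + 31 + 30 + 31 + 30 + 31 + 31 + 30 + 31 + 30 + 31 + 31 + 28 + 31 + 30 + 31 + 30 + 31 + 31 + 30 + 31 + 30 + 31 + 31 + 14 = 1416.

1416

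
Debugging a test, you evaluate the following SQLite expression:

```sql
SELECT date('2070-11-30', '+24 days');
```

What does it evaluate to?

2070-12-24

November 2070 has 30 days; 0 remain after the 30th, so 1 days reach 2070-12-01.
Advancing 23 more days within December lands on 2070-12-24.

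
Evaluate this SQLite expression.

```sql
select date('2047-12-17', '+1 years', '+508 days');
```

2050-05-09

Adding +1 year to 2047-12-17 gives 2048-12-17.
Applying '+508 days' to 2048-12-17: counting 508 days forward gives 2050-05-09.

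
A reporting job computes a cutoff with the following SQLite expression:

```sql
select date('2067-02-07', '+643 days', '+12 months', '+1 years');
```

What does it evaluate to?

2070-11-11

Applying '+643 days' to 2067-02-07: counting 643 days forward gives 2068-11-11.
Adding +12 months to 2068-11-11 gives 2069-11-11.
Adding +1 year to 2069-11-11 gives 2070-11-11.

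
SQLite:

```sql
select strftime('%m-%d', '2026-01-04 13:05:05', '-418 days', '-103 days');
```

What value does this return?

08-01

First apply '-418 days', '-103 days': 2026-01-04 13:05:05 → 2024-08-01 13:05:05.
`%m-%d` extracts the month-day: 08-01.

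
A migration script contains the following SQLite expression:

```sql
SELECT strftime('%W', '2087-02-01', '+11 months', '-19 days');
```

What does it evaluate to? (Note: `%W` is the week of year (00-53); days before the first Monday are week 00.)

First apply '+11 months', '-19 days': 2087-02-01 → 2087-12-13.
2087-12-13 is a Saturday. SQLite's %W counts Mondays since the year started; the result is 49.

49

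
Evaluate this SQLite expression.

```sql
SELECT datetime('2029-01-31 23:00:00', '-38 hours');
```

2029-01-30 09:00:00

-38 hours from 2029-01-31 23:00:00 is 2029-01-30 09:00:00 (crosses midnight).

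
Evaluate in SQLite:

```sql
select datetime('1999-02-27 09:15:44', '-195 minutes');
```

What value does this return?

1999-02-27 06:00:44

195 minutes = 3h 15m; -195 minutes from 1999-02-27 09:15:44 is 1999-02-27 06:00:44.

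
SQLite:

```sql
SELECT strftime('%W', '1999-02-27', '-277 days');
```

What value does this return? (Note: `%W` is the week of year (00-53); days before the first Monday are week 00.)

First apply '-277 days': 1999-02-27 → 1998-05-26.
1998-05-26 is a Tuesday. SQLite's %W counts Mondays since the year started; the result is 21.

21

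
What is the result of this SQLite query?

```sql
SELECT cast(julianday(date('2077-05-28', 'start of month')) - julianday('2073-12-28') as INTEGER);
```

1220

`start of month` rewinds 2077-05-28 to 2077-05-01.
3 days remain in December 2073 after the 28th (31 − 28).
Full months from January 2074 through April 2077 contribute their day counts.
Then 1 day into May 2077.
Total: 3 + 31 + 28 + 31 + 30 + 31 + 30 + 31 + 31 + 30 + 31 + 30 + 31 + 31 + 28 + 31 + 30 + 31 + 30 + 31 + 31 + 30 + 31 + 30 + 31 + 31 + 29 + 31 + 30 + 31 + 30 + 31 + 31 + 30 + 31 + 30 + 31 + 31 + 28 + 31 + 30 + 1 = 1220.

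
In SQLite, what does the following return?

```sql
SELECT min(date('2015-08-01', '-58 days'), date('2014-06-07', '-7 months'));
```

date('2015-08-01', '-58 days') → 2015-06-04.
date('2014-06-07', '-7 months') → 2013-11-07.
Earlier of the two is 2013-11-07.

2013-11-07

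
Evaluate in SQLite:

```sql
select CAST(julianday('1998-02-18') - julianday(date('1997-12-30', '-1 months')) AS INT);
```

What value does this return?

80

Adding -1 month to 1997-12-30 gives 1997-11-30.
0 days remain in November 1997 after the 30th (30 − 30).
December 1997: 31 days.
January 1998: 31 days.
Then 18 days into February 1998.
Total: 0 + 31 + 31 + 18 = 80.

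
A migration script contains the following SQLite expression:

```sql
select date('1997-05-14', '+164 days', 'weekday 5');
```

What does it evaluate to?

1997-10-31

Applying '+164 days' to 1997-05-14: counting 164 days forward gives 1997-10-25.
`weekday 5` advances to the next Friday; 1997-10-25 is a Saturday, so it moves forward to 1997-10-31.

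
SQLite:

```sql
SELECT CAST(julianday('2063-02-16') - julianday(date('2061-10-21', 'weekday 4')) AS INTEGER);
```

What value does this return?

`weekday 4` advances to the next Thursday; 2061-10-21 is a Friday, so it moves forward to 2061-10-27.
4 days remain in October 2061 after the 27th (31 − 27).
Full months from November 2061 through January 2063 contribute their day counts.
Then 16 days into February 2063.
Total: 4 + 30 + 31 + 31 + 28 + 31 + 30 + 31 + 30 + 31 + 31 + 30 + 31 + 30 + 31 + 31 + 16 = 477.

477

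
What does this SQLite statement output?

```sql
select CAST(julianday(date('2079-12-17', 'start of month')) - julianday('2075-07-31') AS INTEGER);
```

1584

`start of month` rewinds 2079-12-17 to 2079-12-01.
0 days remain in July 2075 after the 31st (31 − 31).
Full months from August 2075 through November 2079 contribute their day counts.
Then 1 day into December 2079.
Total: 0 + 31 + 30 + 31 + 30 + 31 + 31 + 29 + 31 + 30 + 31 + 30 + 31 + 31 + 30 + 31 + 30 + 31 + 31 + 28 + 31 + 30 + 31 + 30 + 31 + 31 + 30 + 31 + 30 + 31 + 31 + 28 + 31 + 30 + 31 + 30 + 31 + 31 + 30 + 31 + 30 + 31 + 31 + 28 + 31 + 30 + 31 + 30 + 31 + 31 + 30 + 31 + 30 + 1 = 1584.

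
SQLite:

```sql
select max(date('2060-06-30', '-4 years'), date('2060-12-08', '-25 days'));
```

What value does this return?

2060-11-13

date('2060-06-30', '-4 years') → 2056-06-30.
date('2060-12-08', '-25 days') → 2060-11-13.
Later of the two is 2060-11-13.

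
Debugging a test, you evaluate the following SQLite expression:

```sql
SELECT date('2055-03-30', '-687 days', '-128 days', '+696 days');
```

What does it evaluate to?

2054-12-01

Applying '-687 days' to 2055-03-30: counting 687 days back gives 2053-05-12.
Applying '-128 days' to 2053-05-12: counting 128 days back gives 2053-01-04.
Applying '+696 days' to 2053-01-04: counting 696 days forward gives 2054-12-01.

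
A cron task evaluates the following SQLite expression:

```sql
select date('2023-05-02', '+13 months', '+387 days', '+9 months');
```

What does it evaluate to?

Adding +13 months to 2023-05-02 gives 2024-06-02.
Applying '+387 days' to 2024-06-02: counting 387 days forward gives 2025-06-24.
Adding +9 months to 2025-06-24 gives 2026-03-24.

2026-03-24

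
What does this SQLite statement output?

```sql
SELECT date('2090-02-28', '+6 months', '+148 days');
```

Adding +6 months to 2090-02-28 gives 2090-08-28.
Applying '+148 days' to 2090-08-28: counting 148 days forward gives 2091-01-23.

2091-01-23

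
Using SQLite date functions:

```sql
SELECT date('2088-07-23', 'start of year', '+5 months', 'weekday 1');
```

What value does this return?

`start of year` rewinds 2088-07-23 to 2088-01-01.
Adding +5 months to 2088-01-01 gives 2088-06-01.
`weekday 1` advances to the next Monday; 2088-06-01 is a Tuesday, so it moves forward to 2088-06-07.

2088-06-07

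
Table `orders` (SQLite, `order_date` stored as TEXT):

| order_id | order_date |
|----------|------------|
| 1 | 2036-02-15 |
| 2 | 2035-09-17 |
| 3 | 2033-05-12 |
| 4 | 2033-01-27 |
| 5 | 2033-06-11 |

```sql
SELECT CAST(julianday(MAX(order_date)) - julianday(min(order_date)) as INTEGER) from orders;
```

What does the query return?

MIN = 2033-01-27, MAX = 2036-02-15.
4 days remain in January 2033 after the 27th (31 − 27).
Full months from February 2033 through January 2036 contribute their day counts.
Then 15 days into February 2036.
Total: 4 + 28 + 31 + 30 + 31 + 30 + 31 + 31 + 30 + 31 + 30 + 31 + 31 + 28 + 31 + 30 + 31 + 30 + 31 + 31 + 30 + 31 + 30 + 31 + 31 + 28 + 31 + 30 + 31 + 30 + 31 + 31 + 30 + 31 + 30 + 31 + 31 + 15 = 1114.

1114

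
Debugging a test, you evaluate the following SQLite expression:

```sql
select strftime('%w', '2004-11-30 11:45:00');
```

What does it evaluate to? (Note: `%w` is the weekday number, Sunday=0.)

2004-11-30 is a Tuesday; with Sunday=0 that is 2.

2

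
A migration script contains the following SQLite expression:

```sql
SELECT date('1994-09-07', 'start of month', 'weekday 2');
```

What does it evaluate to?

1994-09-06

`start of month` rewinds 1994-09-07 to 1994-09-01.
`weekday 2` advances to the next Tuesday; 1994-09-01 is a Thursday, so it moves forward to 1994-09-06.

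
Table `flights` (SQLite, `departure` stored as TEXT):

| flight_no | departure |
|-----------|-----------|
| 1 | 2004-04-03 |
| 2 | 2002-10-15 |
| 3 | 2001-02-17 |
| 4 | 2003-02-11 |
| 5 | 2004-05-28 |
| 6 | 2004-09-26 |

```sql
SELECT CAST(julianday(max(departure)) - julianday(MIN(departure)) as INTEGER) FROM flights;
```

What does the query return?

1317

MIN = 2001-02-17, MAX = 2004-09-26.
11 days remain in February 2001 after the 17th (28 − 17).
Full months from March 2001 through August 2004 contribute their day counts.
Then 26 days into September 2004.
Total: 11 + 31 + 30 + 31 + 30 + 31 + 31 + 30 + 31 + 30 + 31 + 31 + 28 + 31 + 30 + 31 + 30 + 31 + 31 + 30 + 31 + 30 + 31 + 31 + 28 + 31 + 30 + 31 + 30 + 31 + 31 + 30 + 31 + 30 + 31 + 31 + 29 + 31 + 30 + 31 + 30 + 31 + 31 + 26 = 1317.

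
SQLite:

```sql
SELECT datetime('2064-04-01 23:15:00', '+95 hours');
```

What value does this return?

2064-04-05 22:15:00

+95 hours from 2064-04-01 23:15:00 is 2064-04-05 22:15:00 (crosses midnight).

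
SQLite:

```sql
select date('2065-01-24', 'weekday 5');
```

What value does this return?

`weekday 5` advances to the next Friday; 2065-01-24 is a Saturday, so it moves forward to 2065-01-30.

2065-01-30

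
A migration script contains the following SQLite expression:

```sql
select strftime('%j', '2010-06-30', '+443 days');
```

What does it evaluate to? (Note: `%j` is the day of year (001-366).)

First apply '+443 days': 2010-06-30 → 2011-09-16.
Day-of-year for 2011-09-16: days since 2011-01-01 inclusive = 259, zero-padded to 259.

259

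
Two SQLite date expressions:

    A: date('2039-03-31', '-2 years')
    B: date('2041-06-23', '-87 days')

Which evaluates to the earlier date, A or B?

A

A = 2037-03-31.
B = 2041-03-28.
A is earlier.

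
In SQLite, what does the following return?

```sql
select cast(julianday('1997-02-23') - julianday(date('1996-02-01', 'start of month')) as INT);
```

`start of month` rewinds 1996-02-01 to 1996-02-01.
28 days remain in February 1996 after the 1st (29 − 1).
Full months from March 1996 through January 1997 contribute their day counts.
Then 23 days into February 1997.
Total: 28 + 31 + 30 + 31 + 30 + 31 + 31 + 30 + 31 + 30 + 31 + 31 + 23 = 388.

388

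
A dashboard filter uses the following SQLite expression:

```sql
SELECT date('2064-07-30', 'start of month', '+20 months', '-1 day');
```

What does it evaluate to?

2066-02-28

`start of month` rewinds 2064-07-30 to 2064-07-01.
Adding +20 months to 2064-07-01 gives 2066-03-01.
Going back 1 day from 2066-03-01 reaches 2066-02-28 (last day of February, 28 days).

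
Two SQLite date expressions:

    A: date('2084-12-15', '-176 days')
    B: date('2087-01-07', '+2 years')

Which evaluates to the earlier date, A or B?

A

A = 2084-06-22.
B = 2089-01-07.
A is earlier.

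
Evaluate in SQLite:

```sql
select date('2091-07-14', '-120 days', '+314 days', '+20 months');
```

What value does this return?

2093-09-24

Applying '-120 days' to 2091-07-14: counting 120 days back gives 2091-03-16.
Applying '+314 days' to 2091-03-16: counting 314 days forward gives 2092-01-24.
Adding +20 months to 2092-01-24 gives 2093-09-24.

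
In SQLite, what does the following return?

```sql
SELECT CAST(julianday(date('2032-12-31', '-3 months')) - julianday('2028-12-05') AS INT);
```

1396

Adding -3 months to 2032-12-31 targets 2032-09-31. September 2032 has only 30 days, so SQLite normalizes the 1-day overflow forward to 2032-10-01.
26 days remain in December 2028 after the 5th (31 − 5).
Full months from January 2029 through September 2032 contribute their day counts.
Then 1 day into October 2032.
Total: 26 + 31 + 28 + 31 + 30 + 31 + 30 + 31 + 31 + 30 + 31 + 30 + 31 + 31 + 28 + 31 + 30 + 31 + 30 + 31 + 31 + 30 + 31 + 30 + 31 + 31 + 28 + 31 + 30 + 31 + 30 + 31 + 31 + 30 + 31 + 30 + 31 + 31 + 29 + 31 + 30 + 31 + 30 + 31 + 31 + 30 + 1 = 1396.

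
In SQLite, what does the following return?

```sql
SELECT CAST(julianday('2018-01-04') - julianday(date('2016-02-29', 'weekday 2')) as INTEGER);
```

`weekday 2` advances to the next Tuesday; 2016-02-29 is a Monday, so it moves forward to 2016-03-01.
30 days remain in March 2016 after the 1st (31 − 1).
Full months from April 2016 through December 2017 contribute their day counts.
Then 4 days into January 2018.
Total: 30 + 30 + 31 + 30 + 31 + 31 + 30 + 31 + 30 + 31 + 31 + 28 + 31 + 30 + 31 + 30 + 31 + 31 + 30 + 31 + 30 + 31 + 4 = 674.

674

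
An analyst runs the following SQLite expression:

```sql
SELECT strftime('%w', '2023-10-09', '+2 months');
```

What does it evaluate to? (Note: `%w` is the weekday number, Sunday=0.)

First apply '+2 months': 2023-10-09 → 2023-12-09.
2023-12-09 is a Saturday; with Sunday=0 that is 6.

6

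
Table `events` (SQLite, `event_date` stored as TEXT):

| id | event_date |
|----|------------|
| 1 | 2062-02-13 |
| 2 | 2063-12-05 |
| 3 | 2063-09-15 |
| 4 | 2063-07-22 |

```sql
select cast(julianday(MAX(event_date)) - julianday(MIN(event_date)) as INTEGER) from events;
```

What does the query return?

MIN = 2062-02-13, MAX = 2063-12-05.
15 days remain in February 2062 after the 13th (28 − 13).
Full months from March 2062 through November 2063 contribute their day counts.
Then 5 days into December 2063.
Total: 15 + 31 + 30 + 31 + 30 + 31 + 31 + 30 + 31 + 30 + 31 + 31 + 28 + 31 + 30 + 31 + 30 + 31 + 31 + 30 + 31 + 30 + 5 = 660.

660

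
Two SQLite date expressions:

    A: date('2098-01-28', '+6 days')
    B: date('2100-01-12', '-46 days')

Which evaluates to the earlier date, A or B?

A = 2098-02-03.
B = 2099-11-27.
A is earlier.

A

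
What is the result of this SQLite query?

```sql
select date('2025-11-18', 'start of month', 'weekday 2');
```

2025-11-04

`start of month` rewinds 2025-11-18 to 2025-11-01.
`weekday 2` advances to the next Tuesday; 2025-11-01 is a Saturday, so it moves forward to 2025-11-04.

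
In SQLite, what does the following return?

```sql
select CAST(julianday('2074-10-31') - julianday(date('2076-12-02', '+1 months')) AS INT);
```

-794

Adding +1 month to 2076-12-02 gives 2077-01-02.
0 days remain in October 2074 after the 31st (31 − 31).
Full months from November 2074 through December 2076 contribute their day counts.
Then 2 days into January 2077.
Total: 0 + 30 + 31 + 31 + 28 + 31 + 30 + 31 + 30 + 31 + 31 + 30 + 31 + 30 + 31 + 31 + 29 + 31 + 30 + 31 + 30 + 31 + 31 + 30 + 31 + 30 + 31 + 2 = 794.
The subtraction is earlier − later, so the result is −794 → -794.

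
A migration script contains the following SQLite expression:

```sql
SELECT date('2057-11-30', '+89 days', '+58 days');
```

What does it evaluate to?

Applying '+89 days' to 2057-11-30: counting 89 days forward gives 2058-02-27.
Applying '+58 days' to 2058-02-27: counting 58 days forward gives 2058-04-26.

2058-04-26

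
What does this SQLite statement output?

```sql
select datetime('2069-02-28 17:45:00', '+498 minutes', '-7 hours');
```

498 minutes = 8h 18m; +498 minutes from 2069-02-28 17:45:00 is 2069-03-01 02:03:00 (crosses midnight).
-7 hours from 2069-03-01 02:03:00 is 2069-02-28 19:03:00 (crosses midnight).

2069-02-28 19:03:00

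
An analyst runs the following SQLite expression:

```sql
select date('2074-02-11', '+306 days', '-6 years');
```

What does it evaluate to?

2068-12-14

Applying '+306 days' to 2074-02-11: counting 306 days forward gives 2074-12-14.
Adding -6 years to 2074-12-14 gives 2068-12-14.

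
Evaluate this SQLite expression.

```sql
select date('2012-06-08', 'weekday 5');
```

`weekday 5` advances to the next Friday; 2012-06-08 is already a Friday, so it stays at 2012-06-08.

2012-06-08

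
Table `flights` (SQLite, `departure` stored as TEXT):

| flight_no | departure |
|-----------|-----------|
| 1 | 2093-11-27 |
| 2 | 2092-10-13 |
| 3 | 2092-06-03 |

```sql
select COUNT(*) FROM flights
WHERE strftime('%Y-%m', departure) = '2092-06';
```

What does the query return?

1

Rows with year-month 2092-06: 2092-06-03 → 1.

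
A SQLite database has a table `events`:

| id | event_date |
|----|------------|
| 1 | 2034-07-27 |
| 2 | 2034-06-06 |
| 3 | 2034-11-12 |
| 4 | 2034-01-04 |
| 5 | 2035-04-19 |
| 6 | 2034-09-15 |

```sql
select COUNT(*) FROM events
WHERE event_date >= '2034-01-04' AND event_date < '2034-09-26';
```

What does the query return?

4

Rows in [2034-01-04, 2034-09-26): 2034-07-27, 2034-06-06, 2034-01-04, 2034-09-15 → 4 rows.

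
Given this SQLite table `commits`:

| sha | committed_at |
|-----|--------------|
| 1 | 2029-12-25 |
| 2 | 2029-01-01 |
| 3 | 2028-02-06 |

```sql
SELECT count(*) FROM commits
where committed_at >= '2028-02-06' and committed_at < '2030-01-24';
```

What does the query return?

3

Rows in [2028-02-06, 2030-01-24): 2029-12-25, 2029-01-01, 2028-02-06 → 3 rows.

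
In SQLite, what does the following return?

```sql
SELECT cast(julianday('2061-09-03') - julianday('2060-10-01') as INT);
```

337

30 days remain in October 2060 after the 1st (31 − 1).
Full months from November 2060 through August 2061 contribute their day counts.
Then 3 days into September 2061.
Total: 30 + 30 + 31 + 31 + 28 + 31 + 30 + 31 + 30 + 31 + 31 + 3 = 337.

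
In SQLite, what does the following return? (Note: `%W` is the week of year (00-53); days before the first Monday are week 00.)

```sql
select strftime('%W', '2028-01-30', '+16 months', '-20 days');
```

19

First apply '+16 months', '-20 days': 2028-01-30 → 2029-05-10.
2029-05-10 is a Thursday. SQLite's %W counts Mondays since the year started; the result is 19.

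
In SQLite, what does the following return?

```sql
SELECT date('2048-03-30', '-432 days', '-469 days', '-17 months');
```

Applying '-432 days' to 2048-03-30: counting 432 days back gives 2047-01-23.
Applying '-469 days' to 2047-01-23: counting 469 days back gives 2045-10-11.
Adding -17 months to 2045-10-11 gives 2044-05-11.

2044-05-11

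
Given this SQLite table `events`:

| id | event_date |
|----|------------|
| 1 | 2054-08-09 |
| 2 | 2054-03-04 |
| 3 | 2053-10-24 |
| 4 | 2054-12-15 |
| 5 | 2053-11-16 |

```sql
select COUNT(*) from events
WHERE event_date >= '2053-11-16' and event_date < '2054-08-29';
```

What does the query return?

3

Rows in [2053-11-16, 2054-08-29): 2054-08-09, 2054-03-04, 2053-11-16 → 3 rows.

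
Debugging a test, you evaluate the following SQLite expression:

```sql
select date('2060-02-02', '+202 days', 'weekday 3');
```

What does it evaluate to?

2060-08-25

Applying '+202 days' to 2060-02-02: counting 202 days forward gives 2060-08-22.
`weekday 3` advances to the next Wednesday; 2060-08-22 is a Sunday, so it moves forward to 2060-08-25.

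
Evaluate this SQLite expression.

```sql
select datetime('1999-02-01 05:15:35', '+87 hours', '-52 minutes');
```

+87 hours from 1999-02-01 05:15:35 is 1999-02-04 20:15:35 (crosses midnight).
-52 minutes from 1999-02-04 20:15:35 is 1999-02-04 19:23:35.

1999-02-04 19:23:35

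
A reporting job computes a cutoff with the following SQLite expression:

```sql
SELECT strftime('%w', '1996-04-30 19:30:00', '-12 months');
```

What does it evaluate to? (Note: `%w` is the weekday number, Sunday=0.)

First apply '-12 months': 1996-04-30 19:30:00 → 1995-04-30 19:30:00.
1995-04-30 is a Sunday; with Sunday=0 that is 0.

0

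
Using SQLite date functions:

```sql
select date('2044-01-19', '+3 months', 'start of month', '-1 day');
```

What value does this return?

2044-03-31

Adding +3 months to 2044-01-19 gives 2044-04-19.
`start of month` rewinds 2044-04-19 to 2044-04-01.
Going back 1 day from 2044-04-01 reaches 2044-03-31 (last day of March, 31 days).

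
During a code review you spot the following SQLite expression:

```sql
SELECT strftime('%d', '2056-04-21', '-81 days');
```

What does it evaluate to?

First apply '-81 days': 2056-04-21 → 2056-01-31.
`%d` extracts the 2-digit day of month: 31.

31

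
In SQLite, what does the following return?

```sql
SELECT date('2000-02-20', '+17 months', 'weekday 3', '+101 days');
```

Adding +17 months to 2000-02-20 gives 2001-07-20.
`weekday 3` advances to the next Wednesday; 2001-07-20 is a Friday, so it moves forward to 2001-07-25.
Applying '+101 days' to 2001-07-25: counting 101 days forward gives 2001-11-03.

2001-11-03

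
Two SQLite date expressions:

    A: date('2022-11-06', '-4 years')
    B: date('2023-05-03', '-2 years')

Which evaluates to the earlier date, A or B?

A = 2018-11-06.
B = 2021-05-03.
A is earlier.

A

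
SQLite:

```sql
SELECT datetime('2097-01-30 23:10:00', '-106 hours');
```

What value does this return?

-106 hours from 2097-01-30 23:10:00 is 2097-01-26 13:10:00 (crosses midnight).

2097-01-26 13:10:00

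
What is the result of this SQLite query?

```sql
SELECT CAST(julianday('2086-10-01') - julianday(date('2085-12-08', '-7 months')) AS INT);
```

511

Adding -7 months to 2085-12-08 gives 2085-05-08.
23 days remain in May 2085 after the 8th (31 − 8).
Full months from June 2085 through September 2086 contribute their day counts.
Then 1 day into October 2086.
Total: 23 + 30 + 31 + 31 + 30 + 31 + 30 + 31 + 31 + 28 + 31 + 30 + 31 + 30 + 31 + 31 + 30 + 1 = 511.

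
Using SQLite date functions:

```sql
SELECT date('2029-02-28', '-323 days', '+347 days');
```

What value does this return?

Applying '-323 days' to 2029-02-28: counting 323 days back gives 2028-04-11.
Applying '+347 days' to 2028-04-11: counting 347 days forward gives 2029-03-24.

2029-03-24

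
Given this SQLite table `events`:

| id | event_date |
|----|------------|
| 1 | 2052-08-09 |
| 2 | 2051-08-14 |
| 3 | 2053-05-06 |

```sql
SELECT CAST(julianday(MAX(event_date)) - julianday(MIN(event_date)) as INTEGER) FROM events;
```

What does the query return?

MIN = 2051-08-14, MAX = 2053-05-06.
17 days remain in August 2051 after the 14th (31 − 14).
Full months from September 2051 through April 2053 contribute their day counts.
Then 6 days into May 2053.
Total: 17 + 30 + 31 + 30 + 31 + 31 + 29 + 31 + 30 + 31 + 30 + 31 + 31 + 30 + 31 + 30 + 31 + 31 + 28 + 31 + 30 + 6 = 631.

631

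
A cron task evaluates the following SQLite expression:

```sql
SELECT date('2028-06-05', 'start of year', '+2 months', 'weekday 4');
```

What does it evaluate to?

2028-03-02

`start of year` rewinds 2028-06-05 to 2028-01-01.
Adding +2 months to 2028-01-01 gives 2028-03-01.
`weekday 4` advances to the next Thursday; 2028-03-01 is a Wednesday, so it moves forward to 2028-03-02.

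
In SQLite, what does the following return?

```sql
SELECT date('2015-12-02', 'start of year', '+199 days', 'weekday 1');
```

`start of year` rewinds 2015-12-02 to 2015-01-01.
Applying '+199 days' to 2015-01-01: counting 199 days forward gives 2015-07-19.
`weekday 1` advances to the next Monday; 2015-07-19 is a Sunday, so it moves forward to 2015-07-20.

2015-07-20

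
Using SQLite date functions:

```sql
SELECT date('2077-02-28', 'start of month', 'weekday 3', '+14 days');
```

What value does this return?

`start of month` rewinds 2077-02-28 to 2077-02-01.
`weekday 3` advances to the next Wednesday; 2077-02-01 is a Monday, so it moves forward to 2077-02-03.
Advancing 14 more days within February lands on 2077-02-17.

2077-02-17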